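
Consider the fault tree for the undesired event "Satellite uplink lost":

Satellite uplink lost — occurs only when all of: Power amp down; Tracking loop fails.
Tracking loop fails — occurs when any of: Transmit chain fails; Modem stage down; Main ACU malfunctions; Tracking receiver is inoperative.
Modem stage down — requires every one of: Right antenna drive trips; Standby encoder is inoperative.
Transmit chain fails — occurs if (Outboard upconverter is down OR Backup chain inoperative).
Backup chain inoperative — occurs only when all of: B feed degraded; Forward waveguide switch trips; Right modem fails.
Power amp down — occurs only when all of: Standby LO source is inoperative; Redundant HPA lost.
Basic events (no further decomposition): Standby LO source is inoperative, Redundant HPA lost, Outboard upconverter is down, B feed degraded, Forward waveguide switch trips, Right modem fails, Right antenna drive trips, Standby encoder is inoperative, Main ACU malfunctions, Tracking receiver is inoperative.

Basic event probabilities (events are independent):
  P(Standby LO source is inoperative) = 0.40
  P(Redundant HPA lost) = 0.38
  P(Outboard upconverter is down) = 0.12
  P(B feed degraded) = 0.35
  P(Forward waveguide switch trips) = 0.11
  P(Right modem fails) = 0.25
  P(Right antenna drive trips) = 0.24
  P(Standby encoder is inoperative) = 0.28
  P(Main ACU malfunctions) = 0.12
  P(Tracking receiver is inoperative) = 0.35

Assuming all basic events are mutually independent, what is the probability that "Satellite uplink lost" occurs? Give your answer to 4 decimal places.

0.0813

P(Power amp down) [AND] = 0.40 × 0.38 = 0.152000
P(Backup chain inoperative) [AND] = 0.35 × 0.11 × 0.25 = 0.009625
P(Transmit chain fails) [OR] = 1 − (1−0.12) × (1−0.009625) = 0.128470
P(Modem stage down) [AND] = 0.24 × 0.28 = 0.067200
P(Tracking loop fails) [OR] = 1 − (1−0.128470) × (1−0.067200) × (1−0.12) × (1−0.35) = 0.534985
P(Satellite uplink lost) [AND] = 0.152000 × 0.534985 = 0.081318
Rounded to 4 decimal places: P(Satellite uplink lost) ≈ 0.0813.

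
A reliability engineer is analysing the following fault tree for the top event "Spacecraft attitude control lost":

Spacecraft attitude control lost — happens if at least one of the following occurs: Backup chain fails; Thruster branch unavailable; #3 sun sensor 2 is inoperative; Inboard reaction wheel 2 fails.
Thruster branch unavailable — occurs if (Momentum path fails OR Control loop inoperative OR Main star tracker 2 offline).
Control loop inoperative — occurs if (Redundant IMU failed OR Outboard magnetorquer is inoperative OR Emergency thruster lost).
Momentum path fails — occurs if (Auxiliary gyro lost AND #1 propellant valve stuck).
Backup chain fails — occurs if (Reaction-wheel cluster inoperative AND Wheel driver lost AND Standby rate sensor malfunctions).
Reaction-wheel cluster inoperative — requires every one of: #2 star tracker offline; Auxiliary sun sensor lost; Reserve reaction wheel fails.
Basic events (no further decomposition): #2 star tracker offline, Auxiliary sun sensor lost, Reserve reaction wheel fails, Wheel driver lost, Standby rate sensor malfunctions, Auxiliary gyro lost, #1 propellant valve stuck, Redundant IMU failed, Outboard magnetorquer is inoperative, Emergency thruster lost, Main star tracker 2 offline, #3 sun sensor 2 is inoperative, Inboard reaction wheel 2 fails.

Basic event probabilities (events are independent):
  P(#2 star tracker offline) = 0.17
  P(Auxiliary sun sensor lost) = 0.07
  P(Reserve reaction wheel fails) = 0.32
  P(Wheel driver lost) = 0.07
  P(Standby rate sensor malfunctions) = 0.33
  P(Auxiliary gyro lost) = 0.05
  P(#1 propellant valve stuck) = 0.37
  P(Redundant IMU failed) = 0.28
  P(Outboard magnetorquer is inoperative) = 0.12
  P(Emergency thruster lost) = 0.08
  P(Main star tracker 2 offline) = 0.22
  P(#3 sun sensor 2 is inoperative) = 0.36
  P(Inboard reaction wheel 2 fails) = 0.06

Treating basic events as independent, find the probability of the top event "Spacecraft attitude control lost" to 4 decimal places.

P(Reaction-wheel cluster inoperative) [AND] = 0.17 × 0.07 × 0.32 = 0.003808
P(Backup chain fails) [AND] = 0.003808 × 0.07 × 0.33 = 0.000088
P(Momentum path fails) [AND] = 0.05 × 0.37 = 0.018500
P(Control loop inoperative) [OR] = 1 − (1−0.28) × (1−0.12) × (1−0.08) = 0.417088
P(Thruster branch unavailable) [OR] = 1 − (1−0.018500) × (1−0.417088) × (1−0.22) = 0.553740
P(Spacecraft attitude control lost) [OR] = 1 − (1−0.000088) × (1−0.553740) × (1−0.36) × (1−0.06) = 0.731554
Rounded to 4 decimal places: P(Spacecraft attitude control lost) ≈ 0.7316.

0.7316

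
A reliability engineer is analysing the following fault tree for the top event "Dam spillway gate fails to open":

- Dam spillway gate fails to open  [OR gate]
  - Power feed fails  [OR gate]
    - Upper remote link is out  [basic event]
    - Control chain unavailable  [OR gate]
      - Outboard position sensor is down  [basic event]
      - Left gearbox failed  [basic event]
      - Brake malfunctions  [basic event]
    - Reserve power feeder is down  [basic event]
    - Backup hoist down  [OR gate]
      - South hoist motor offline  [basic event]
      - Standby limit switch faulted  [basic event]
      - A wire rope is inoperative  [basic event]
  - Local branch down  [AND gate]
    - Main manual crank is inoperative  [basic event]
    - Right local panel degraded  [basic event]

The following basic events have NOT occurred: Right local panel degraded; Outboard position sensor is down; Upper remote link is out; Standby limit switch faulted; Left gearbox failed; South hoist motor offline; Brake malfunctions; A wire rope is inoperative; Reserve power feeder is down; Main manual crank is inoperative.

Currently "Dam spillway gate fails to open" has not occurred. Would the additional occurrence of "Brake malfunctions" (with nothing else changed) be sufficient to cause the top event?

Counterfactual: set "Brake malfunctions" to occurred.
Control chain unavailable [OR]: Outboard position sensor is down=not, Left gearbox failed=not, Brake malfunctions=occurs → at least one input occurs → occurs.
Backup hoist down [OR]: South hoist motor offline=not, Standby limit switch faulted=not, A wire rope is inoperative=not → no input occurs → does not occur.
Power feed fails [OR]: Upper remote link is out=not, Control chain unavailable=occurs, Reserve power feeder is down=not, Backup hoist down=not → at least one input occurs → occurs.
Local branch down [AND]: Main manual crank is inoperative=not, Right local panel degraded=not → not all inputs occur → does not occur.
Dam spillway gate fails to open [OR]: Power feed fails=occurs, Local branch down=not → at least one input occurs → occurs.

Yes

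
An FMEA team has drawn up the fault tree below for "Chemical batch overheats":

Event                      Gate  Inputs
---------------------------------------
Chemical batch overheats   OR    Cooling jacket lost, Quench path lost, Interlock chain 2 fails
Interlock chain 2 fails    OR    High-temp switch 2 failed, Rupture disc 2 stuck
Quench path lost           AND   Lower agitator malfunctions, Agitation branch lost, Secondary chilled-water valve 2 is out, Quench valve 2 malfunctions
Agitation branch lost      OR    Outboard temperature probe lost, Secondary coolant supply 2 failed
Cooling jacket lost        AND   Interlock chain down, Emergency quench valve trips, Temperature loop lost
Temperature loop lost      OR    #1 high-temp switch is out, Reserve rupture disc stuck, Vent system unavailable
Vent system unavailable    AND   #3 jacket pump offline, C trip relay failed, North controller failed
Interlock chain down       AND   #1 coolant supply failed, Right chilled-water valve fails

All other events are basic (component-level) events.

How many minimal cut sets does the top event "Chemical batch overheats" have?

Interlock chain down [AND]: one cut set from each child combined → 1 × 1 = 1 cut set(s).
Vent system unavailable [AND]: one cut set from each child combined → 1 × 1 × 1 = 1 cut set(s).
Temperature loop lost [OR]: union of children's cut sets → 3 cut set(s).
Cooling jacket lost [AND]: one cut set from each child combined → 1 × 1 × 3 = 3 cut set(s).
Agitation branch lost [OR]: union of children's cut sets → 2 cut set(s).
Quench path lost [AND]: one cut set from each child combined → 1 × 2 × 1 × 1 = 2 cut set(s).
Interlock chain 2 fails [OR]: union of children's cut sets → 2 cut set(s).
Chemical batch overheats [OR]: union of children's cut sets → 7 cut set(s).
Minimal cut sets: {#1 coolant supply failed, #1 high-temp switch is out, Emergency quench valve trips, Right chilled-water valve fails}; {#1 coolant supply failed, Emergency quench valve trips, Reserve rupture disc stuck, Right chilled-water valve fails}; {#1 coolant supply failed, #3 jacket pump offline, C trip relay failed, Emergency quench valve trips, North controller failed, Right chilled-water valve fails}; {Lower agitator malfunctions, Outboard temperature probe lost, Quench valve 2 malfunctions, Secondary chilled-water valve 2 is out}; {Lower agitator malfunctions, Quench valve 2 malfunctions, Secondary chilled-water valve 2 is out, Secondary coolant supply 2 failed}; {High-temp switch 2 failed}; {Rupture disc 2 stuck}.

7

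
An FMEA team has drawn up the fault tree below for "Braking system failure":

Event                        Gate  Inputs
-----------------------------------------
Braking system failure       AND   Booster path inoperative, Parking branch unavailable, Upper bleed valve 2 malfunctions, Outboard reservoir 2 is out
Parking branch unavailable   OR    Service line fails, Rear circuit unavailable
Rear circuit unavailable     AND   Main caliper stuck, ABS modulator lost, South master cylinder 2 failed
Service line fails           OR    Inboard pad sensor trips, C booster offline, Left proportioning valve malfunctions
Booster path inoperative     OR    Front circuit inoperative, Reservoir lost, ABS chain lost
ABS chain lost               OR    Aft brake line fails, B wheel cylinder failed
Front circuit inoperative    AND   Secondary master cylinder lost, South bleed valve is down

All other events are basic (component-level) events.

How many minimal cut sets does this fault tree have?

16

Front circuit inoperative [AND]: one cut set from each child combined → 1 × 1 = 1 cut set(s).
ABS chain lost [OR]: union of children's cut sets → 2 cut set(s).
Booster path inoperative [OR]: union of children's cut sets → 4 cut set(s).
Service line fails [OR]: union of children's cut sets → 3 cut set(s).
Rear circuit unavailable [AND]: one cut set from each child combined → 1 × 1 × 1 = 1 cut set(s).
Parking branch unavailable [OR]: union of children's cut sets → 4 cut set(s).
Braking system failure [AND]: one cut set from each child combined → 4 × 4 × 1 × 1 = 16 cut set(s).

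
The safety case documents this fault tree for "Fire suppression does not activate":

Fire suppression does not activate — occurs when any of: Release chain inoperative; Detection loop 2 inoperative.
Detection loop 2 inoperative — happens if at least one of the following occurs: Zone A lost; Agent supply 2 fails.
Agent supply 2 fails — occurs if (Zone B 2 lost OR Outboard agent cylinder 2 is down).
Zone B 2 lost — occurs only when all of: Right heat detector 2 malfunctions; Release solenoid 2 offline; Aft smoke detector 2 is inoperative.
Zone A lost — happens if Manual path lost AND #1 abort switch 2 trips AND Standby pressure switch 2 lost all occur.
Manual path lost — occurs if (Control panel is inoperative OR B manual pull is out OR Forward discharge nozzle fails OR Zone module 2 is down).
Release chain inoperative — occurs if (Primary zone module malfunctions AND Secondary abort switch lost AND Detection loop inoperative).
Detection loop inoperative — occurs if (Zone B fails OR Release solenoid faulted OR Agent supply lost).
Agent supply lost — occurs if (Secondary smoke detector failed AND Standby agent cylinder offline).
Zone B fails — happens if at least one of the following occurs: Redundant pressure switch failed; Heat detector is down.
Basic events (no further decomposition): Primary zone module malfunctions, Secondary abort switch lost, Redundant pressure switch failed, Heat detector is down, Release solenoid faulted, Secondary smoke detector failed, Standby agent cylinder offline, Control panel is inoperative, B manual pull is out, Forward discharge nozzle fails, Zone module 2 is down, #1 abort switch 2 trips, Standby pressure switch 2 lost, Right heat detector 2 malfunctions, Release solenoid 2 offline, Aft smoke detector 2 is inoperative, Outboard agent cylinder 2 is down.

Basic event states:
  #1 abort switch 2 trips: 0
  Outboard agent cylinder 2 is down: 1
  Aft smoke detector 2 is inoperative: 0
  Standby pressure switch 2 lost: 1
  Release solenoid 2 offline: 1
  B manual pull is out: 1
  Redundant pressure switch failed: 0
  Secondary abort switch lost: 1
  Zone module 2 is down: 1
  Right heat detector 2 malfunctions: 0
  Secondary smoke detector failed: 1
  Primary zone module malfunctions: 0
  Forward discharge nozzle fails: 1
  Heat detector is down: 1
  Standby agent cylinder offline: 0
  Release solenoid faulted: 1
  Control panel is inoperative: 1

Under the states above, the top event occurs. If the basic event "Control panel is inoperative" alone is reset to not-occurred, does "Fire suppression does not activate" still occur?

Counterfactual: set "Control panel is inoperative" to not occurred.
Zone B fails [OR]: Redundant pressure switch failed=not, Heat detector is down=occurs → at least one input occurs → occurs.
Agent supply lost [AND]: Secondary smoke detector failed=occurs, Standby agent cylinder offline=not → not all inputs occur → does not occur.
Detection loop inoperative [OR]: Zone B fails=occurs, Release solenoid faulted=occurs, Agent supply lost=not → at least one input occurs → occurs.
Release chain inoperative [AND]: Primary zone module malfunctions=not, Secondary abort switch lost=occurs, Detection loop inoperative=occurs → not all inputs occur → does not occur.
Manual path lost [OR]: Control panel is inoperative=not, B manual pull is out=occurs, Forward discharge nozzle fails=occurs, Zone module 2 is down=occurs → at least one input occurs → occurs.
Zone A lost [AND]: Manual path lost=occurs, #1 abort switch 2 trips=not, Standby pressure switch 2 lost=occurs → not all inputs occur → does not occur.
Zone B 2 lost [AND]: Right heat detector 2 malfunctions=not, Release solenoid 2 offline=occurs, Aft smoke detector 2 is inoperative=not → not all inputs occur → does not occur.
Agent supply 2 fails [OR]: Zone B 2 lost=not, Outboard agent cylinder 2 is down=occurs → at least one input occurs → occurs.
Detection loop 2 inoperative [OR]: Zone A lost=not, Agent supply 2 fails=occurs → at least one input occurs → occurs.
Fire suppression does not activate [OR]: Release chain inoperative=not, Detection loop 2 inoperative=occurs → at least one input occurs → occurs.

Yes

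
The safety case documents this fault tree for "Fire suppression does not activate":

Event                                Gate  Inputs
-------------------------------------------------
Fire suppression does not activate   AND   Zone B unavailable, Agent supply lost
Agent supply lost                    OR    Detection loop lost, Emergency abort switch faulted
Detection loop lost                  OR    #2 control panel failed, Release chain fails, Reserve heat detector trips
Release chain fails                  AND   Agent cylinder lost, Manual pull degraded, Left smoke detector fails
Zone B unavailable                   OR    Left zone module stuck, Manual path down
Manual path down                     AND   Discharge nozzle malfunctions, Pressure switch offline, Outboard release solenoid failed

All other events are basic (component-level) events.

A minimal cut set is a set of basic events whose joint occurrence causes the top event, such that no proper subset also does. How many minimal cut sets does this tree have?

8

Manual path down [AND]: one cut set from each child combined → 1 × 1 × 1 = 1 cut set(s).
Zone B unavailable [OR]: union of children's cut sets → 2 cut set(s).
Release chain fails [AND]: one cut set from each child combined → 1 × 1 × 1 = 1 cut set(s).
Detection loop lost [OR]: union of children's cut sets → 3 cut set(s).
Agent supply lost [OR]: union of children's cut sets → 4 cut set(s).
Fire suppression does not activate [AND]: one cut set from each child combined → 2 × 4 = 8 cut set(s).
Minimal cut sets: {#2 control panel failed, Left zone module stuck}; {Agent cylinder lost, Left smoke detector fails, Left zone module stuck, Manual pull degraded}; {Left zone module stuck, Reserve heat detector trips}; {Emergency abort switch faulted, Left zone module stuck}; {#2 control panel failed, Discharge nozzle malfunctions, Outboard release solenoid failed, Pressure switch offline}; {Agent cylinder lost, Discharge nozzle malfunctions, Left smoke detector fails, Manual pull degraded, Outboard release solenoid failed, Pressure switch offline}; {Discharge nozzle malfunctions, Outboard release solenoid failed, Pressure switch offline, Reserve heat detector trips}; {Discharge nozzle malfunctions, Emergency abort switch faulted, Outboard release solenoid failed, Pressure switch offline}.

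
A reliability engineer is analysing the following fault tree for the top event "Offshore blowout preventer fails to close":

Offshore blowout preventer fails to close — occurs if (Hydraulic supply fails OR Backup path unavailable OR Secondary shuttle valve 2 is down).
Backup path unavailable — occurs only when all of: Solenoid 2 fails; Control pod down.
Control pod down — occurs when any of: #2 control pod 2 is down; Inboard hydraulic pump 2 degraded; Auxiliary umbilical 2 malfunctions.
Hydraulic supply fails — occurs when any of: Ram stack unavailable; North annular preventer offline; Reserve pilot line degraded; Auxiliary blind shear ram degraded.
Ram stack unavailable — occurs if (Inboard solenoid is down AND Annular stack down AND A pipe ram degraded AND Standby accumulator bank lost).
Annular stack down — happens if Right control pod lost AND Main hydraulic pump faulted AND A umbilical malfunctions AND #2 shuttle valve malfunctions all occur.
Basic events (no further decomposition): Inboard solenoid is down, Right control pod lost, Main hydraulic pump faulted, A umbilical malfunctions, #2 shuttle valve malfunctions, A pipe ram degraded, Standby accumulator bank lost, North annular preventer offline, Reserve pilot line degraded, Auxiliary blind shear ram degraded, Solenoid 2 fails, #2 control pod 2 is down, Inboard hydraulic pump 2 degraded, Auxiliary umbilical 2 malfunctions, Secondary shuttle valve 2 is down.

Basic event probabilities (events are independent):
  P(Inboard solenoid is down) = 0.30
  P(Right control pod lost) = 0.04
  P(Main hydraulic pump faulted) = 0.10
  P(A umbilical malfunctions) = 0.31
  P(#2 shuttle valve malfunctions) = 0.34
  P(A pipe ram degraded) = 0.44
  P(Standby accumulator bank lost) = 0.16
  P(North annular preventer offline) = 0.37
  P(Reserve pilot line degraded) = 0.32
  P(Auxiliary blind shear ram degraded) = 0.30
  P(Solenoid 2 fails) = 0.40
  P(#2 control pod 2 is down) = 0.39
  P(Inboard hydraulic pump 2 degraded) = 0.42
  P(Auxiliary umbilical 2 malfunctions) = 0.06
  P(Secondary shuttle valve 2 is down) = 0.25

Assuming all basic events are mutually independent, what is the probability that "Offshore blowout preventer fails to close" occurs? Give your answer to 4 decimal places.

0.8351

P(Annular stack down) [AND] = 0.04 × 0.10 × 0.31 × 0.34 = 0.000422
P(Ram stack unavailable) [AND] = 0.30 × 0.000422 × 0.44 × 0.16 = 0.000009
P(Hydraulic supply fails) [OR] = 1 − (1−0.000009) × (1−0.37) × (1−0.32) × (1−0.30) = 0.700123
P(Control pod down) [OR] = 1 − (1−0.39) × (1−0.42) × (1−0.06) = 0.667428
P(Backup path unavailable) [AND] = 0.40 × 0.667428 = 0.266971
P(Offshore blowout preventer fails to close) [OR] = 1 − (1−0.700123) × (1−0.266971) × (1−0.25) = 0.835136
Rounded to 4 decimal places: P(Offshore blowout preventer fails to close) ≈ 0.8351.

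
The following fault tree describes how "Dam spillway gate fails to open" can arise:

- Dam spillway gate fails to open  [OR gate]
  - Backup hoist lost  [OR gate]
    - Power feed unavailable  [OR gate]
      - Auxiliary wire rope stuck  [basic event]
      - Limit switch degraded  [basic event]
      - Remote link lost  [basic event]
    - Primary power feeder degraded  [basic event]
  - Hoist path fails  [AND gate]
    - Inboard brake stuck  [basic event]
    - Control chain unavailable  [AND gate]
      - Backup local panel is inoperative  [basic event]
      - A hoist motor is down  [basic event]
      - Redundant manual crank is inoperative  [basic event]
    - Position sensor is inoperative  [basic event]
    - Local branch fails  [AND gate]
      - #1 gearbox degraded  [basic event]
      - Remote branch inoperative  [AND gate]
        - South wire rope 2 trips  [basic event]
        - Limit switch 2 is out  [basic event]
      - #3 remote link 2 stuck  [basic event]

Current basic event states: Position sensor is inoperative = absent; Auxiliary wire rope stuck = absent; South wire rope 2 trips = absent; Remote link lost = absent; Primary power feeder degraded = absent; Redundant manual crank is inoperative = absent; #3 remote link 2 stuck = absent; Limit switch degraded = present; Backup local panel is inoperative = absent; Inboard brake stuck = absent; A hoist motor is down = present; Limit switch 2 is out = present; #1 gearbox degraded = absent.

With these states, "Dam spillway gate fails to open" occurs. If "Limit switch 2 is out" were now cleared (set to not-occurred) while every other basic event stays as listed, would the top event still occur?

Yes

Counterfactual: set "Limit switch 2 is out" to not occurred.
Power feed unavailable [OR]: Auxiliary wire rope stuck=not, Limit switch degraded=occurs, Remote link lost=not → at least one input occurs → occurs.
Backup hoist lost [OR]: Power feed unavailable=occurs, Primary power feeder degraded=not → at least one input occurs → occurs.
Control chain unavailable [AND]: Backup local panel is inoperative=not, A hoist motor is down=occurs, Redundant manual crank is inoperative=not → not all inputs occur → does not occur.
Remote branch inoperative [AND]: South wire rope 2 trips=not, Limit switch 2 is out=not → not all inputs occur → does not occur.
Local branch fails [AND]: #1 gearbox degraded=not, Remote branch inoperative=not, #3 remote link 2 stuck=not → not all inputs occur → does not occur.
Hoist path fails [AND]: Inboard brake stuck=not, Control chain unavailable=not, Position sensor is inoperative=not, Local branch fails=not → not all inputs occur → does not occur.
Dam spillway gate fails to open [OR]: Backup hoist lost=occurs, Hoist path fails=not → at least one input occurs → occurs.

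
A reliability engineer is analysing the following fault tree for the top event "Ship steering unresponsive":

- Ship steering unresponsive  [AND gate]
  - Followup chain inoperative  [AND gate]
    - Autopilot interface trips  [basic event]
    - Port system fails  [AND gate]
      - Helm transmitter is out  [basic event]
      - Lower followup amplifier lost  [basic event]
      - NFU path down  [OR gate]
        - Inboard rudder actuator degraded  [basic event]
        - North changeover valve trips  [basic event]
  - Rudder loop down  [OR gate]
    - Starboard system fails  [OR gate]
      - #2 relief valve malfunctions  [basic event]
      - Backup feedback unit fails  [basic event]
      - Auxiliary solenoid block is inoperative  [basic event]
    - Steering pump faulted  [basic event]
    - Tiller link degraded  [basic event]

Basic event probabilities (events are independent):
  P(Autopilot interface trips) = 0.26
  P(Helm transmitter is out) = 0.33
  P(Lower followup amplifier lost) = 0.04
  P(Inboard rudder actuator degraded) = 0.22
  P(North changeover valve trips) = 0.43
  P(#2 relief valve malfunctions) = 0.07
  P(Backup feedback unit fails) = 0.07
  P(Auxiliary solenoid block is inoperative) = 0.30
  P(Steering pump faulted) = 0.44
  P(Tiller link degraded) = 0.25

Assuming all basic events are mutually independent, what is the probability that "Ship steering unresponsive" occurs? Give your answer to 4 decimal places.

P(NFU path down) [OR] = 1 − (1−0.22) × (1−0.43) = 0.555400
P(Port system fails) [AND] = 0.33 × 0.04 × 0.555400 = 0.007331
P(Followup chain inoperative) [AND] = 0.26 × 0.007331 = 0.001906
P(Starboard system fails) [OR] = 1 − (1−0.07) × (1−0.07) × (1−0.30) = 0.394570
P(Rudder loop down) [OR] = 1 − (1−0.394570) × (1−0.44) × (1−0.25) = 0.745719
P(Ship steering unresponsive) [AND] = 0.001906 × 0.745719 = 0.001421
Rounded to 4 decimal places: P(Ship steering unresponsive) ≈ 0.0014.

0.0014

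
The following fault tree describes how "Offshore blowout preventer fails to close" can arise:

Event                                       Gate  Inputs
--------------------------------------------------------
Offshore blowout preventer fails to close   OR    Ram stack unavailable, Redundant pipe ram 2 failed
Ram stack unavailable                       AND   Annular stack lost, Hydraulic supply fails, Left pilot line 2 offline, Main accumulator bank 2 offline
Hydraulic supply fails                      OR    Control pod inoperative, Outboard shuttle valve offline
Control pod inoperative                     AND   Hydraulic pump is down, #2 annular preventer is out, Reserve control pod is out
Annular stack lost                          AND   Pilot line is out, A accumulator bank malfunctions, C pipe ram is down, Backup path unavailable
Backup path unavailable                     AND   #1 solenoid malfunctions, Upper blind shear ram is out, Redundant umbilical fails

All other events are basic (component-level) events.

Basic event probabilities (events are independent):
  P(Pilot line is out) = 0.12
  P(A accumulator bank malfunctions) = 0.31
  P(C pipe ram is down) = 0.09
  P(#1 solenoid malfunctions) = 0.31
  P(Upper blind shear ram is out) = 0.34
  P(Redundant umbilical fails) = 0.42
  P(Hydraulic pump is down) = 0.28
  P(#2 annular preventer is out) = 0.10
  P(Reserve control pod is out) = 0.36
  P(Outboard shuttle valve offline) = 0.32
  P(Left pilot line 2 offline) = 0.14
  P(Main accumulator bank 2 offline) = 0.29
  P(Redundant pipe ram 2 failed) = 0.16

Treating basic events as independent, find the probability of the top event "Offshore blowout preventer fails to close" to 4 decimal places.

0.1600

P(Backup path unavailable) [AND] = 0.31 × 0.34 × 0.42 = 0.044268
P(Annular stack lost) [AND] = 0.12 × 0.31 × 0.09 × 0.044268 = 0.000148
P(Control pod inoperative) [AND] = 0.28 × 0.10 × 0.36 = 0.010080
P(Hydraulic supply fails) [OR] = 1 − (1−0.010080) × (1−0.32) = 0.326854
P(Ram stack unavailable) [AND] = 0.000148 × 0.326854 × 0.14 × 0.29 = 0.000002
P(Offshore blowout preventer fails to close) [OR] = 1 − (1−0.000002) × (1−0.16) = 0.160002
Rounded to 4 decimal places: P(Offshore blowout preventer fails to close) ≈ 0.1600.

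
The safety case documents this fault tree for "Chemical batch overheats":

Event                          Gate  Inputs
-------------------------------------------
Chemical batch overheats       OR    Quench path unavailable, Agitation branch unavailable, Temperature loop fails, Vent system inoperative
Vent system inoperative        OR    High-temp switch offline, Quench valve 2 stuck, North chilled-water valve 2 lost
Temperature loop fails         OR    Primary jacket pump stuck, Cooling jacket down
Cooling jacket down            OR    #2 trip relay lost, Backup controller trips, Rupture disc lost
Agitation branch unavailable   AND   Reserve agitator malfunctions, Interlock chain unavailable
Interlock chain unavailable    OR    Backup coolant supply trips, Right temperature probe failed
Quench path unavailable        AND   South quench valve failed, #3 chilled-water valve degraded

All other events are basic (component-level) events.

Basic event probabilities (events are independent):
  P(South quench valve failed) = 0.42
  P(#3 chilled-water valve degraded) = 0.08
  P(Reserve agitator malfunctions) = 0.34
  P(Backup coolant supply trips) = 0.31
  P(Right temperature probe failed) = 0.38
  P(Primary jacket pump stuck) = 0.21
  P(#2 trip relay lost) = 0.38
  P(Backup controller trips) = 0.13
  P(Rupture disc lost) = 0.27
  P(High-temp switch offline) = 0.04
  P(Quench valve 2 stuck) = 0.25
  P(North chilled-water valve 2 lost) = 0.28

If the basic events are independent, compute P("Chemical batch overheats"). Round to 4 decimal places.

0.8745

P(Quench path unavailable) [AND] = 0.42 × 0.08 = 0.033600
P(Interlock chain unavailable) [OR] = 1 − (1−0.31) × (1−0.38) = 0.572200
P(Agitation branch unavailable) [AND] = 0.34 × 0.572200 = 0.194548
P(Cooling jacket down) [OR] = 1 − (1−0.38) × (1−0.13) × (1−0.27) = 0.606238
P(Temperature loop fails) [OR] = 1 − (1−0.21) × (1−0.606238) = 0.688928
P(Vent system inoperative) [OR] = 1 − (1−0.04) × (1−0.25) × (1−0.28) = 0.481600
P(Chemical batch overheats) [OR] = 1 − (1−0.033600) × (1−0.194548) × (1−0.688928) × (1−0.481600) = 0.874477
Rounded to 4 decimal places: P(Chemical batch overheats) ≈ 0.8745.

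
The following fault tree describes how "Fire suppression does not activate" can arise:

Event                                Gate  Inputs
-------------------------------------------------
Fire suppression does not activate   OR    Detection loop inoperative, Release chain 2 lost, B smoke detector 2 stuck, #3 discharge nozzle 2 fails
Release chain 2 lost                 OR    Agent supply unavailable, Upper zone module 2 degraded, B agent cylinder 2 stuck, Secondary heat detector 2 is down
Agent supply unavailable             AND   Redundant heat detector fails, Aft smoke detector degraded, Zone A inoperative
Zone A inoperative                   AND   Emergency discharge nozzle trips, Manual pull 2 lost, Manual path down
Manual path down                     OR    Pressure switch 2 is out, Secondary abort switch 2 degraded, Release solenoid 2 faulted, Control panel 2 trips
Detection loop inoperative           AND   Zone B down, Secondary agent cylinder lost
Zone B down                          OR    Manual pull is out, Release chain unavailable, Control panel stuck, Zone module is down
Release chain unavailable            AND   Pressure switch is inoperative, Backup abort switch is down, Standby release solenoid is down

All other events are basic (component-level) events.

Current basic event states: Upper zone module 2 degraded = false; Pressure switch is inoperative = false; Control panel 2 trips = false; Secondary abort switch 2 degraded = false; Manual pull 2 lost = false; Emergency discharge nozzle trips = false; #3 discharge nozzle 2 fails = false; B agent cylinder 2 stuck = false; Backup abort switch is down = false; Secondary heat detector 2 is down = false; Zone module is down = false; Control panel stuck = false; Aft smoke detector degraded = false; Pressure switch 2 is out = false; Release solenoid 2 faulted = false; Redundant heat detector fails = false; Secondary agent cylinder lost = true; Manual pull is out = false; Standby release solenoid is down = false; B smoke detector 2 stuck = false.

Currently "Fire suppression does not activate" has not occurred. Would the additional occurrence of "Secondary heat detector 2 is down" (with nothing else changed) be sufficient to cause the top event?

Counterfactual: set "Secondary heat detector 2 is down" to occurred.
Release chain unavailable [AND]: Pressure switch is inoperative=not, Backup abort switch is down=not, Standby release solenoid is down=not → not all inputs occur → does not occur.
Zone B down [OR]: Manual pull is out=not, Release chain unavailable=not, Control panel stuck=not, Zone module is down=not → no input occurs → does not occur.
Detection loop inoperative [AND]: Zone B down=not, Secondary agent cylinder lost=occurs → not all inputs occur → does not occur.
Manual path down [OR]: Pressure switch 2 is out=not, Secondary abort switch 2 degraded=not, Release solenoid 2 faulted=not, Control panel 2 trips=not → no input occurs → does not occur.
Zone A inoperative [AND]: Emergency discharge nozzle trips=not, Manual pull 2 lost=not, Manual path down=not → not all inputs occur → does not occur.
Agent supply unavailable [AND]: Redundant heat detector fails=not, Aft smoke detector degraded=not, Zone A inoperative=not → not all inputs occur → does not occur.
Release chain 2 lost [OR]: Agent supply unavailable=not, Upper zone module 2 degraded=not, B agent cylinder 2 stuck=not, Secondary heat detector 2 is down=occurs → at least one input occurs → occurs.
Fire suppression does not activate [OR]: Detection loop inoperative=not, Release chain 2 lost=occurs, B smoke detector 2 stuck=not, #3 discharge nozzle 2 fails=not → at least one input occurs → occurs.

Yes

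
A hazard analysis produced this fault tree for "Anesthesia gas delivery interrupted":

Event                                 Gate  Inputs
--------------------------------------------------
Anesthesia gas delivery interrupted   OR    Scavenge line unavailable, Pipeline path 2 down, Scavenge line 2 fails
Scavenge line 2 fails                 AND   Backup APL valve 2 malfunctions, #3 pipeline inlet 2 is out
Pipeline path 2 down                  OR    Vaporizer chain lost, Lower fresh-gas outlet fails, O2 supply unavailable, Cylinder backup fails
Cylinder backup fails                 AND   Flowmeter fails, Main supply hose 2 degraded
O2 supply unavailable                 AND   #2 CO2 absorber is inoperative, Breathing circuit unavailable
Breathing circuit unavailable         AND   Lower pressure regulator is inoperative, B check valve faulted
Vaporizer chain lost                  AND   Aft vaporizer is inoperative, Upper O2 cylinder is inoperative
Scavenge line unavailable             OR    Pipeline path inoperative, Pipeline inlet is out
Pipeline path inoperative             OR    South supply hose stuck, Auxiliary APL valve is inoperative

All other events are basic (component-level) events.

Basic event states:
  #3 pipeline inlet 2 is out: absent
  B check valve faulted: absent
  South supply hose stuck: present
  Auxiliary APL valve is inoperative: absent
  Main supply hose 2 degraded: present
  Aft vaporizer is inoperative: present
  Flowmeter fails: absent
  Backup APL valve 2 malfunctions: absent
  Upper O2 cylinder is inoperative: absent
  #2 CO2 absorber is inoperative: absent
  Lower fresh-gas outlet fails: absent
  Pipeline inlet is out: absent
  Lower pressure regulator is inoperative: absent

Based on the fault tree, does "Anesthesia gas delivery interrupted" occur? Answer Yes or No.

Yes

Pipeline path inoperative [OR]: South supply hose stuck=occurs, Auxiliary APL valve is inoperative=not → at least one input occurs → occurs.
Scavenge line unavailable [OR]: Pipeline path inoperative=occurs, Pipeline inlet is out=not → at least one input occurs → occurs.
Vaporizer chain lost [AND]: Aft vaporizer is inoperative=occurs, Upper O2 cylinder is inoperative=not → not all inputs occur → does not occur.
Breathing circuit unavailable [AND]: Lower pressure regulator is inoperative=not, B check valve faulted=not → not all inputs occur → does not occur.
O2 supply unavailable [AND]: #2 CO2 absorber is inoperative=not, Breathing circuit unavailable=not → not all inputs occur → does not occur.
Cylinder backup fails [AND]: Flowmeter fails=not, Main supply hose 2 degraded=occurs → not all inputs occur → does not occur.
Pipeline path 2 down [OR]: Vaporizer chain lost=not, Lower fresh-gas outlet fails=not, O2 supply unavailable=not, Cylinder backup fails=not → no input occurs → does not occur.
Scavenge line 2 fails [AND]: Backup APL valve 2 malfunctions=not, #3 pipeline inlet 2 is out=not → not all inputs occur → does not occur.
Anesthesia gas delivery interrupted [OR]: Scavenge line unavailable=occurs, Pipeline path 2 down=not, Scavenge line 2 fails=not → at least one input occurs → occurs.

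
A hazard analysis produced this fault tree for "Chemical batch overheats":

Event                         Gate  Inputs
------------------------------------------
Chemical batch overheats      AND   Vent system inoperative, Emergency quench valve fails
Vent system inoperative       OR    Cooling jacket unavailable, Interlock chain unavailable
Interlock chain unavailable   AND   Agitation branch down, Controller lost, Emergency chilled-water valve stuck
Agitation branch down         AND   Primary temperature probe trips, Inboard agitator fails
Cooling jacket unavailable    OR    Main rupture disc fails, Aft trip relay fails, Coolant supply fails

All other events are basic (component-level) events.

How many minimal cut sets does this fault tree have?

4

Cooling jacket unavailable [OR]: union of children's cut sets → 3 cut set(s).
Agitation branch down [AND]: one cut set from each child combined → 1 × 1 = 1 cut set(s).
Interlock chain unavailable [AND]: one cut set from each child combined → 1 × 1 × 1 = 1 cut set(s).
Vent system inoperative [OR]: union of children's cut sets → 4 cut set(s).
Chemical batch overheats [AND]: one cut set from each child combined → 4 × 1 = 4 cut set(s).
Minimal cut sets: {Emergency quench valve fails, Main rupture disc fails}; {Aft trip relay fails, Emergency quench valve fails}; {Coolant supply fails, Emergency quench valve fails}; {Controller lost, Emergency chilled-water valve stuck, Emergency quench valve fails, Inboard agitator fails, Primary temperature probe trips}.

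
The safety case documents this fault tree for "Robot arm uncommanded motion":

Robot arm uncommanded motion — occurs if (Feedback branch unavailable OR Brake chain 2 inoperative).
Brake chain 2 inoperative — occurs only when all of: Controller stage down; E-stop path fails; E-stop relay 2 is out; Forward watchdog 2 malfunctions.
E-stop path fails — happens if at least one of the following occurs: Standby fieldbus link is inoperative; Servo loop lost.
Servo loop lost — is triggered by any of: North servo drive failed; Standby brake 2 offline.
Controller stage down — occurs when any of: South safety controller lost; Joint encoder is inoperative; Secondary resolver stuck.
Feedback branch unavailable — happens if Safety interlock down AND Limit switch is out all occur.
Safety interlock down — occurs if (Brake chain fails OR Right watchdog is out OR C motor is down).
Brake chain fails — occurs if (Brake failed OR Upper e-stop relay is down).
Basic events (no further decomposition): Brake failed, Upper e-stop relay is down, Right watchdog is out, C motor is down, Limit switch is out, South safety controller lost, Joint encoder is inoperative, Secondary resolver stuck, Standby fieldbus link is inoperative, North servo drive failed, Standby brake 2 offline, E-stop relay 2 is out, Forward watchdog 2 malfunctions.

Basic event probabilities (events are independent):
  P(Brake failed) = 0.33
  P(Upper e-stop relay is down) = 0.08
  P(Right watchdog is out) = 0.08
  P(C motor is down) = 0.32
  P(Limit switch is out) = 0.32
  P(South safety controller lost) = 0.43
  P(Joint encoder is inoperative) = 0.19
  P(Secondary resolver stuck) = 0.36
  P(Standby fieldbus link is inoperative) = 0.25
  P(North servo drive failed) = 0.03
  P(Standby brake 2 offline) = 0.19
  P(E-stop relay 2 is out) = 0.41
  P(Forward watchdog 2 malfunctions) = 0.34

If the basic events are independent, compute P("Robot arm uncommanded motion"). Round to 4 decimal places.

0.2290

P(Brake chain fails) [OR] = 1 − (1−0.33) × (1−0.08) = 0.383600
P(Safety interlock down) [OR] = 1 − (1−0.383600) × (1−0.08) × (1−0.32) = 0.614380
P(Feedback branch unavailable) [AND] = 0.614380 × 0.32 = 0.196602
P(Controller stage down) [OR] = 1 − (1−0.43) × (1−0.19) × (1−0.36) = 0.704512
P(Servo loop lost) [OR] = 1 − (1−0.03) × (1−0.19) = 0.214300
P(E-stop path fails) [OR] = 1 − (1−0.25) × (1−0.214300) = 0.410725
P(Brake chain 2 inoperative) [AND] = 0.704512 × 0.410725 × 0.41 × 0.34 = 0.040337
P(Robot arm uncommanded motion) [OR] = 1 − (1−0.196602) × (1−0.040337) = 0.229009
Rounded to 4 decimal places: P(Robot arm uncommanded motion) ≈ 0.2290.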